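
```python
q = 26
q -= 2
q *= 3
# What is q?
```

Trace (tracking q):
q = 26  # -> q = 26
q -= 2  # -> q = 24
q *= 3  # -> q = 72

Answer: 72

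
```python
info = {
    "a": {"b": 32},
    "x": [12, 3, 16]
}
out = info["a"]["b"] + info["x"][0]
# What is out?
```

Trace (tracking out):
info = {'a': {'b': 32}, 'x': [12, 3, 16]}  # -> info = {'a': {'b': 32}, 'x': [12, 3, 16]}
out = info['a']['b'] + info['x'][0]  # -> out = 44

Answer: 44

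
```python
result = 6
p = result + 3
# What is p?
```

Answer: 9

Derivation:
Trace (tracking p):
result = 6  # -> result = 6
p = result + 3  # -> p = 9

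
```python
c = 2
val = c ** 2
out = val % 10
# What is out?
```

Trace (tracking out):
c = 2  # -> c = 2
val = c ** 2  # -> val = 4
out = val % 10  # -> out = 4

Answer: 4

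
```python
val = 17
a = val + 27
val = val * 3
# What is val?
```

Trace (tracking val):
val = 17  # -> val = 17
a = val + 27  # -> a = 44
val = val * 3  # -> val = 51

Answer: 51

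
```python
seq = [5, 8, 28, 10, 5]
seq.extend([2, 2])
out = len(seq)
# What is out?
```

Trace (tracking out):
seq = [5, 8, 28, 10, 5]  # -> seq = [5, 8, 28, 10, 5]
seq.extend([2, 2])  # -> seq = [5, 8, 28, 10, 5, 2, 2]
out = len(seq)  # -> out = 7

Answer: 7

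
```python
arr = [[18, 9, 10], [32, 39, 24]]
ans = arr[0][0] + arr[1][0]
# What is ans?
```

Trace (tracking ans):
arr = [[18, 9, 10], [32, 39, 24]]  # -> arr = [[18, 9, 10], [32, 39, 24]]
ans = arr[0][0] + arr[1][0]  # -> ans = 50

Answer: 50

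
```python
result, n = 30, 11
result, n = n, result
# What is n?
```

Answer: 30

Derivation:
Trace (tracking n):
result, n = (30, 11)  # -> result = 30, n = 11
result, n = (n, result)  # -> result = 11, n = 30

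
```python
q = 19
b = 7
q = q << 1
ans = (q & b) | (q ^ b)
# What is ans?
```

Trace (tracking ans):
q = 19  # -> q = 19
b = 7  # -> b = 7
q = q << 1  # -> q = 38
ans = q & b | q ^ b  # -> ans = 39

Answer: 39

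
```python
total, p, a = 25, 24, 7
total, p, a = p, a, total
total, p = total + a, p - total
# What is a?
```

Answer: 25

Derivation:
Trace (tracking a):
total, p, a = (25, 24, 7)  # -> total = 25, p = 24, a = 7
total, p, a = (p, a, total)  # -> total = 24, p = 7, a = 25
total, p = (total + a, p - total)  # -> total = 49, p = -17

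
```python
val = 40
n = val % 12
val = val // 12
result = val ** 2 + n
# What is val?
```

Trace (tracking val):
val = 40  # -> val = 40
n = val % 12  # -> n = 4
val = val // 12  # -> val = 3
result = val ** 2 + n  # -> result = 13

Answer: 3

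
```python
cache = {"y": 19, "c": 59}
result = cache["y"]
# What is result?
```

Trace (tracking result):
cache = {'y': 19, 'c': 59}  # -> cache = {'y': 19, 'c': 59}
result = cache['y']  # -> result = 19

Answer: 19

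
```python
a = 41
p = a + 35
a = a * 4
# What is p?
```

Trace (tracking p):
a = 41  # -> a = 41
p = a + 35  # -> p = 76
a = a * 4  # -> a = 164

Answer: 76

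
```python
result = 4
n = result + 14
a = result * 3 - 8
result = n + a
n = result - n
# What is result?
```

Answer: 22

Derivation:
Trace (tracking result):
result = 4  # -> result = 4
n = result + 14  # -> n = 18
a = result * 3 - 8  # -> a = 4
result = n + a  # -> result = 22
n = result - n  # -> n = 4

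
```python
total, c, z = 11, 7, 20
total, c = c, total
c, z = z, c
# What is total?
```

Answer: 7

Derivation:
Trace (tracking total):
total, c, z = (11, 7, 20)  # -> total = 11, c = 7, z = 20
total, c = (c, total)  # -> total = 7, c = 11
c, z = (z, c)  # -> c = 20, z = 11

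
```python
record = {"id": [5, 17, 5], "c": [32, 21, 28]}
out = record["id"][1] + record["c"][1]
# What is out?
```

Trace (tracking out):
record = {'id': [5, 17, 5], 'c': [32, 21, 28]}  # -> record = {'id': [5, 17, 5], 'c': [32, 21, 28]}
out = record['id'][1] + record['c'][1]  # -> out = 38

Answer: 38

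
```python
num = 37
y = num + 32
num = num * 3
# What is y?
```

Answer: 69

Derivation:
Trace (tracking y):
num = 37  # -> num = 37
y = num + 32  # -> y = 69
num = num * 3  # -> num = 111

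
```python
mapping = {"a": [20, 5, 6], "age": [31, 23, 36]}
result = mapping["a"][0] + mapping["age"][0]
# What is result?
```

Answer: 51

Derivation:
Trace (tracking result):
mapping = {'a': [20, 5, 6], 'age': [31, 23, 36]}  # -> mapping = {'a': [20, 5, 6], 'age': [31, 23, 36]}
result = mapping['a'][0] + mapping['age'][0]  # -> result = 51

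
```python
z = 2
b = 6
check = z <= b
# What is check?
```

Answer: True

Derivation:
Trace (tracking check):
z = 2  # -> z = 2
b = 6  # -> b = 6
check = z <= b  # -> check = True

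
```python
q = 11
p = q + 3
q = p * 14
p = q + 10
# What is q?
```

Trace (tracking q):
q = 11  # -> q = 11
p = q + 3  # -> p = 14
q = p * 14  # -> q = 196
p = q + 10  # -> p = 206

Answer: 196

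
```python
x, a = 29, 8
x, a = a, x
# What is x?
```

Trace (tracking x):
x, a = (29, 8)  # -> x = 29, a = 8
x, a = (a, x)  # -> x = 8, a = 29

Answer: 8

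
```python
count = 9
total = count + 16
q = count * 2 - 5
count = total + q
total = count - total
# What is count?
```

Trace (tracking count):
count = 9  # -> count = 9
total = count + 16  # -> total = 25
q = count * 2 - 5  # -> q = 13
count = total + q  # -> count = 38
total = count - total  # -> total = 13

Answer: 38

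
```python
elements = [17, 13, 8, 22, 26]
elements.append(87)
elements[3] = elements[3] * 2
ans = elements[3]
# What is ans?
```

Answer: 44

Derivation:
Trace (tracking ans):
elements = [17, 13, 8, 22, 26]  # -> elements = [17, 13, 8, 22, 26]
elements.append(87)  # -> elements = [17, 13, 8, 22, 26, 87]
elements[3] = elements[3] * 2  # -> elements = [17, 13, 8, 44, 26, 87]
ans = elements[3]  # -> ans = 44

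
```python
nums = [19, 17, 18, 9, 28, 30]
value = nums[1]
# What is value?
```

Trace (tracking value):
nums = [19, 17, 18, 9, 28, 30]  # -> nums = [19, 17, 18, 9, 28, 30]
value = nums[1]  # -> value = 17

Answer: 17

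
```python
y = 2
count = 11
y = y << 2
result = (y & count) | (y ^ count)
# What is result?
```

Trace (tracking result):
y = 2  # -> y = 2
count = 11  # -> count = 11
y = y << 2  # -> y = 8
result = y & count | y ^ count  # -> result = 11

Answer: 11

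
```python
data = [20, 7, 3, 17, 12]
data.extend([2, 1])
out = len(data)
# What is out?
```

Trace (tracking out):
data = [20, 7, 3, 17, 12]  # -> data = [20, 7, 3, 17, 12]
data.extend([2, 1])  # -> data = [20, 7, 3, 17, 12, 2, 1]
out = len(data)  # -> out = 7

Answer: 7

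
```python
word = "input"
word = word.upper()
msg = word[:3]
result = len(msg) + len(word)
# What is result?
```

Answer: 8

Derivation:
Trace (tracking result):
word = 'input'  # -> word = 'input'
word = word.upper()  # -> word = 'INPUT'
msg = word[:3]  # -> msg = 'INP'
result = len(msg) + len(word)  # -> result = 8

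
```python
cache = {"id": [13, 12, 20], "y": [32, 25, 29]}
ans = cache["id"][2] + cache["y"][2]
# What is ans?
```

Answer: 49

Derivation:
Trace (tracking ans):
cache = {'id': [13, 12, 20], 'y': [32, 25, 29]}  # -> cache = {'id': [13, 12, 20], 'y': [32, 25, 29]}
ans = cache['id'][2] + cache['y'][2]  # -> ans = 49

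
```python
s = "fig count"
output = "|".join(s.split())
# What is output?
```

Trace (tracking output):
s = 'fig count'  # -> s = 'fig count'
output = '|'.join(s.split())  # -> output = 'fig|count'

Answer: 'fig|count'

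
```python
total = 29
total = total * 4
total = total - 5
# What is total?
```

Answer: 111

Derivation:
Trace (tracking total):
total = 29  # -> total = 29
total = total * 4  # -> total = 116
total = total - 5  # -> total = 111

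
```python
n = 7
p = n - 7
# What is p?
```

Answer: 0

Derivation:
Trace (tracking p):
n = 7  # -> n = 7
p = n - 7  # -> p = 0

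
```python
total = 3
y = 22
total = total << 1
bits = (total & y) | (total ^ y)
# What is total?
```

Answer: 6

Derivation:
Trace (tracking total):
total = 3  # -> total = 3
y = 22  # -> y = 22
total = total << 1  # -> total = 6
bits = total & y | total ^ y  # -> bits = 22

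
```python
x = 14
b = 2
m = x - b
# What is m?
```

Answer: 12

Derivation:
Trace (tracking m):
x = 14  # -> x = 14
b = 2  # -> b = 2
m = x - b  # -> m = 12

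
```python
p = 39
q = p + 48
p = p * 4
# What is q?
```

Trace (tracking q):
p = 39  # -> p = 39
q = p + 48  # -> q = 87
p = p * 4  # -> p = 156

Answer: 87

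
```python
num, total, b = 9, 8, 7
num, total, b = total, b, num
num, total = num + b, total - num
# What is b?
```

Answer: 9

Derivation:
Trace (tracking b):
num, total, b = (9, 8, 7)  # -> num = 9, total = 8, b = 7
num, total, b = (total, b, num)  # -> num = 8, total = 7, b = 9
num, total = (num + b, total - num)  # -> num = 17, total = -1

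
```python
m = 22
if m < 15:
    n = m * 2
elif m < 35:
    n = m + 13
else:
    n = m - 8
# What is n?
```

Trace (tracking n):
m = 22  # -> m = 22
if m < 15:  # condition is False
elif m < 35:  # condition is True
    n = m + 13  # -> n = 35

Answer: 35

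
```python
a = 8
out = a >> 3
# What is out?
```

Trace (tracking out):
a = 8  # -> a = 8
out = a >> 3  # -> out = 1

Answer: 1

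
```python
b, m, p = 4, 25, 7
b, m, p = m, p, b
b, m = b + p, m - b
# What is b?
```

Trace (tracking b):
b, m, p = (4, 25, 7)  # -> b = 4, m = 25, p = 7
b, m, p = (m, p, b)  # -> b = 25, m = 7, p = 4
b, m = (b + p, m - b)  # -> b = 29, m = -18

Answer: 29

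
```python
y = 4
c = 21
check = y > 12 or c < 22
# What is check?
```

Answer: True

Derivation:
Trace (tracking check):
y = 4  # -> y = 4
c = 21  # -> c = 21
check = y > 12 or c < 22  # -> check = True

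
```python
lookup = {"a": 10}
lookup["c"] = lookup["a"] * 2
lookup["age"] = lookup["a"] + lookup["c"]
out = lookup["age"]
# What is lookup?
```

Trace (tracking lookup):
lookup = {'a': 10}  # -> lookup = {'a': 10}
lookup['c'] = lookup['a'] * 2  # -> lookup = {'a': 10, 'c': 20}
lookup['age'] = lookup['a'] + lookup['c']  # -> lookup = {'a': 10, 'c': 20, 'age': 30}
out = lookup['age']  # -> out = 30

Answer: {'a': 10, 'c': 20, 'age': 30}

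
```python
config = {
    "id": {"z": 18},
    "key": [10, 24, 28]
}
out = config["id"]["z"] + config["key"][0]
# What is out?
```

Trace (tracking out):
config = {'id': {'z': 18}, 'key': [10, 24, 28]}  # -> config = {'id': {'z': 18}, 'key': [10, 24, 28]}
out = config['id']['z'] + config['key'][0]  # -> out = 28

Answer: 28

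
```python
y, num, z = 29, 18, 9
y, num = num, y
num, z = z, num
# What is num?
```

Trace (tracking num):
y, num, z = (29, 18, 9)  # -> y = 29, num = 18, z = 9
y, num = (num, y)  # -> y = 18, num = 29
num, z = (z, num)  # -> num = 9, z = 29

Answer: 9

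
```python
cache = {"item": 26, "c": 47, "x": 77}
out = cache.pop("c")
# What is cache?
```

Trace (tracking cache):
cache = {'item': 26, 'c': 47, 'x': 77}  # -> cache = {'item': 26, 'c': 47, 'x': 77}
out = cache.pop('c')  # -> out = 47

Answer: {'item': 26, 'x': 77}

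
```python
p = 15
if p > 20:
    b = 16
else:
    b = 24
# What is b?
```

Trace (tracking b):
p = 15  # -> p = 15
if p > 20:  # condition is False
else:
    b = 24  # -> b = 24

Answer: 24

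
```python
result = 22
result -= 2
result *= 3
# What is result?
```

Trace (tracking result):
result = 22  # -> result = 22
result -= 2  # -> result = 20
result *= 3  # -> result = 60

Answer: 60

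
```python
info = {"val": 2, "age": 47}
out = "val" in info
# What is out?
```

Trace (tracking out):
info = {'val': 2, 'age': 47}  # -> info = {'val': 2, 'age': 47}
out = 'val' in info  # -> out = True

Answer: True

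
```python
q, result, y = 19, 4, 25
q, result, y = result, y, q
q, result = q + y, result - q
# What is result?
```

Trace (tracking result):
q, result, y = (19, 4, 25)  # -> q = 19, result = 4, y = 25
q, result, y = (result, y, q)  # -> q = 4, result = 25, y = 19
q, result = (q + y, result - q)  # -> q = 23, result = 21

Answer: 21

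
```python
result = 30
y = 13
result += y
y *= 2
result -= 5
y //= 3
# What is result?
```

Answer: 38

Derivation:
Trace (tracking result):
result = 30  # -> result = 30
y = 13  # -> y = 13
result += y  # -> result = 43
y *= 2  # -> y = 26
result -= 5  # -> result = 38
y //= 3  # -> y = 8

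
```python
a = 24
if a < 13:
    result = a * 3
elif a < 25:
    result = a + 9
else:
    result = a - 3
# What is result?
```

Answer: 33

Derivation:
Trace (tracking result):
a = 24  # -> a = 24
if a < 13:  # condition is False
elif a < 25:  # condition is True
    result = a + 9  # -> result = 33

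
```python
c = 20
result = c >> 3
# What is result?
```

Answer: 2

Derivation:
Trace (tracking result):
c = 20  # -> c = 20
result = c >> 3  # -> result = 2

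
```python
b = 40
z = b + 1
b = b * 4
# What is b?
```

Answer: 160

Derivation:
Trace (tracking b):
b = 40  # -> b = 40
z = b + 1  # -> z = 41
b = b * 4  # -> b = 160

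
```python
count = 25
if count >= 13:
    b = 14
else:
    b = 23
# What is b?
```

Answer: 14

Derivation:
Trace (tracking b):
count = 25  # -> count = 25
if count >= 13:  # condition is True
    b = 14  # -> b = 14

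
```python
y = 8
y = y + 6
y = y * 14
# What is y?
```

Trace (tracking y):
y = 8  # -> y = 8
y = y + 6  # -> y = 14
y = y * 14  # -> y = 196

Answer: 196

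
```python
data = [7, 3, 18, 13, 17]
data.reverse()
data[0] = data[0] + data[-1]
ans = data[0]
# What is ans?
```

Answer: 24

Derivation:
Trace (tracking ans):
data = [7, 3, 18, 13, 17]  # -> data = [7, 3, 18, 13, 17]
data.reverse()  # -> data = [17, 13, 18, 3, 7]
data[0] = data[0] + data[-1]  # -> data = [24, 13, 18, 3, 7]
ans = data[0]  # -> ans = 24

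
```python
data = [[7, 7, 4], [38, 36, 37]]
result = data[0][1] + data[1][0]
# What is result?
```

Answer: 45

Derivation:
Trace (tracking result):
data = [[7, 7, 4], [38, 36, 37]]  # -> data = [[7, 7, 4], [38, 36, 37]]
result = data[0][1] + data[1][0]  # -> result = 45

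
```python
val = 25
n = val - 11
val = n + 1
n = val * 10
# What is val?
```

Answer: 15

Derivation:
Trace (tracking val):
val = 25  # -> val = 25
n = val - 11  # -> n = 14
val = n + 1  # -> val = 15
n = val * 10  # -> n = 150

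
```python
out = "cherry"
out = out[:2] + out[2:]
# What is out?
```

Answer: 'cherry'

Derivation:
Trace (tracking out):
out = 'cherry'  # -> out = 'cherry'
out = out[:2] + out[2:]  # -> out = 'cherry'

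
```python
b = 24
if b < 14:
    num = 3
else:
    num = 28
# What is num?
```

Trace (tracking num):
b = 24  # -> b = 24
if b < 14:  # condition is False
else:
    num = 28  # -> num = 28

Answer: 28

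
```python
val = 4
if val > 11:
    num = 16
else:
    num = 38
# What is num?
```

Answer: 38

Derivation:
Trace (tracking num):
val = 4  # -> val = 4
if val > 11:  # condition is False
else:
    num = 38  # -> num = 38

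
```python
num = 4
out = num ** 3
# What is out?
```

Trace (tracking out):
num = 4  # -> num = 4
out = num ** 3  # -> out = 64

Answer: 64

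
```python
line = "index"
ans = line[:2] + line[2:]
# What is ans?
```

Trace (tracking ans):
line = 'index'  # -> line = 'index'
ans = line[:2] + line[2:]  # -> ans = 'index'

Answer: 'index'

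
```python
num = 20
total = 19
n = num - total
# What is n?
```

Trace (tracking n):
num = 20  # -> num = 20
total = 19  # -> total = 19
n = num - total  # -> n = 1

Answer: 1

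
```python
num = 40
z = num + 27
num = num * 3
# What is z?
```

Answer: 67

Derivation:
Trace (tracking z):
num = 40  # -> num = 40
z = num + 27  # -> z = 67
num = num * 3  # -> num = 120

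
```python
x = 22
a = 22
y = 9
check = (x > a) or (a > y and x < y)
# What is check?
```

Answer: False

Derivation:
Trace (tracking check):
x = 22  # -> x = 22
a = 22  # -> a = 22
y = 9  # -> y = 9
check = x > a or (a > y and x < y)  # -> check = False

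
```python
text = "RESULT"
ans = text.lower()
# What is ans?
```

Trace (tracking ans):
text = 'RESULT'  # -> text = 'RESULT'
ans = text.lower()  # -> ans = 'result'

Answer: 'result'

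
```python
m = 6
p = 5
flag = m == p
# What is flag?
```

Answer: False

Derivation:
Trace (tracking flag):
m = 6  # -> m = 6
p = 5  # -> p = 5
flag = m == p  # -> flag = False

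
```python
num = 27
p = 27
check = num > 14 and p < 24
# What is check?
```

Trace (tracking check):
num = 27  # -> num = 27
p = 27  # -> p = 27
check = num > 14 and p < 24  # -> check = False

Answer: False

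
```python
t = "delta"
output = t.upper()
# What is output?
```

Answer: 'DELTA'

Derivation:
Trace (tracking output):
t = 'delta'  # -> t = 'delta'
output = t.upper()  # -> output = 'DELTA'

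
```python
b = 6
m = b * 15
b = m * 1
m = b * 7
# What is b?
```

Answer: 90

Derivation:
Trace (tracking b):
b = 6  # -> b = 6
m = b * 15  # -> m = 90
b = m * 1  # -> b = 90
m = b * 7  # -> m = 630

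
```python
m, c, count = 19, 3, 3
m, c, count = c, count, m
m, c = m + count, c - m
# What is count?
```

Answer: 19

Derivation:
Trace (tracking count):
m, c, count = (19, 3, 3)  # -> m = 19, c = 3, count = 3
m, c, count = (c, count, m)  # -> m = 3, c = 3, count = 19
m, c = (m + count, c - m)  # -> m = 22, c = 0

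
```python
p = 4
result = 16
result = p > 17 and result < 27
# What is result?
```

Answer: False

Derivation:
Trace (tracking result):
p = 4  # -> p = 4
result = 16  # -> result = 16
result = p > 17 and result < 27  # -> result = False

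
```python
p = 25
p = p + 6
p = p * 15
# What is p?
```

Answer: 465

Derivation:
Trace (tracking p):
p = 25  # -> p = 25
p = p + 6  # -> p = 31
p = p * 15  # -> p = 465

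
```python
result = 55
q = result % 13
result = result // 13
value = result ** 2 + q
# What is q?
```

Trace (tracking q):
result = 55  # -> result = 55
q = result % 13  # -> q = 3
result = result // 13  # -> result = 4
value = result ** 2 + q  # -> value = 19

Answer: 3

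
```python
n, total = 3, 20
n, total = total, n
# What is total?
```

Trace (tracking total):
n, total = (3, 20)  # -> n = 3, total = 20
n, total = (total, n)  # -> n = 20, total = 3

Answer: 3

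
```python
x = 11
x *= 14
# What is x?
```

Trace (tracking x):
x = 11  # -> x = 11
x *= 14  # -> x = 154

Answer: 154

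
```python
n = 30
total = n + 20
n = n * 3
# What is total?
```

Answer: 50

Derivation:
Trace (tracking total):
n = 30  # -> n = 30
total = n + 20  # -> total = 50
n = n * 3  # -> n = 90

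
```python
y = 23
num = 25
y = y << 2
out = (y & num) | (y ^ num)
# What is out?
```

Trace (tracking out):
y = 23  # -> y = 23
num = 25  # -> num = 25
y = y << 2  # -> y = 92
out = y & num | y ^ num  # -> out = 93

Answer: 93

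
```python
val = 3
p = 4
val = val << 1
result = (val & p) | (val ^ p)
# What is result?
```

Answer: 6

Derivation:
Trace (tracking result):
val = 3  # -> val = 3
p = 4  # -> p = 4
val = val << 1  # -> val = 6
result = val & p | val ^ p  # -> result = 6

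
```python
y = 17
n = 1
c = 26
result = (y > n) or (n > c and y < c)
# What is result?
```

Trace (tracking result):
y = 17  # -> y = 17
n = 1  # -> n = 1
c = 26  # -> c = 26
result = y > n or (n > c and y < c)  # -> result = True

Answer: True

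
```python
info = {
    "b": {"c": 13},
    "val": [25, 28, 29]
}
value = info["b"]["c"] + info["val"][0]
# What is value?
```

Answer: 38

Derivation:
Trace (tracking value):
info = {'b': {'c': 13}, 'val': [25, 28, 29]}  # -> info = {'b': {'c': 13}, 'val': [25, 28, 29]}
value = info['b']['c'] + info['val'][0]  # -> value = 38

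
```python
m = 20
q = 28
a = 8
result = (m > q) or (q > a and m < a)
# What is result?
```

Answer: False

Derivation:
Trace (tracking result):
m = 20  # -> m = 20
q = 28  # -> q = 28
a = 8  # -> a = 8
result = m > q or (q > a and m < a)  # -> result = False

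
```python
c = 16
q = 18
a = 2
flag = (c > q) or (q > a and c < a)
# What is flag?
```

Answer: False

Derivation:
Trace (tracking flag):
c = 16  # -> c = 16
q = 18  # -> q = 18
a = 2  # -> a = 2
flag = c > q or (q > a and c < a)  # -> flag = False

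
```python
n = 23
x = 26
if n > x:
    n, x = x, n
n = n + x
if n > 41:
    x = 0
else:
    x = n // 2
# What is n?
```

Answer: 49

Derivation:
Trace (tracking n):
n = 23  # -> n = 23
x = 26  # -> x = 26
if n > x:  # condition is False
n = n + x  # -> n = 49
if n > 41:  # condition is True
    x = 0  # -> x = 0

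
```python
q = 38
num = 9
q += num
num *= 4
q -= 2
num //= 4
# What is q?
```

Trace (tracking q):
q = 38  # -> q = 38
num = 9  # -> num = 9
q += num  # -> q = 47
num *= 4  # -> num = 36
q -= 2  # -> q = 45
num //= 4  # -> num = 9

Answer: 45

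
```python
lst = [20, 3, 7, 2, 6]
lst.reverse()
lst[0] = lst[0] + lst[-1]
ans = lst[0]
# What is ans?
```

Trace (tracking ans):
lst = [20, 3, 7, 2, 6]  # -> lst = [20, 3, 7, 2, 6]
lst.reverse()  # -> lst = [6, 2, 7, 3, 20]
lst[0] = lst[0] + lst[-1]  # -> lst = [26, 2, 7, 3, 20]
ans = lst[0]  # -> ans = 26

Answer: 26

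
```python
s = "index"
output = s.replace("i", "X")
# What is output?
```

Trace (tracking output):
s = 'index'  # -> s = 'index'
output = s.replace('i', 'X')  # -> output = 'Xndex'

Answer: 'Xndex'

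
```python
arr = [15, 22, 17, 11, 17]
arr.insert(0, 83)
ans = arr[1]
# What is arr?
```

Answer: [83, 15, 22, 17, 11, 17]

Derivation:
Trace (tracking arr):
arr = [15, 22, 17, 11, 17]  # -> arr = [15, 22, 17, 11, 17]
arr.insert(0, 83)  # -> arr = [83, 15, 22, 17, 11, 17]
ans = arr[1]  # -> ans = 15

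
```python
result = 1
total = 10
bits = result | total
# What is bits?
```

Answer: 11

Derivation:
Trace (tracking bits):
result = 1  # -> result = 1
total = 10  # -> total = 10
bits = result | total  # -> bits = 11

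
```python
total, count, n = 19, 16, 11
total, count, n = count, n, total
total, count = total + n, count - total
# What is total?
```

Trace (tracking total):
total, count, n = (19, 16, 11)  # -> total = 19, count = 16, n = 11
total, count, n = (count, n, total)  # -> total = 16, count = 11, n = 19
total, count = (total + n, count - total)  # -> total = 35, count = -5

Answer: 35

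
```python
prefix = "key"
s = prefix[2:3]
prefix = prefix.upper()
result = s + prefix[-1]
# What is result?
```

Trace (tracking result):
prefix = 'key'  # -> prefix = 'key'
s = prefix[2:3]  # -> s = 'y'
prefix = prefix.upper()  # -> prefix = 'KEY'
result = s + prefix[-1]  # -> result = 'yY'

Answer: 'yY'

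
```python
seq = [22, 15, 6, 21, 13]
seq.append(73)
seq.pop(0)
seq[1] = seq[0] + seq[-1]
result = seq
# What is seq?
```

Trace (tracking seq):
seq = [22, 15, 6, 21, 13]  # -> seq = [22, 15, 6, 21, 13]
seq.append(73)  # -> seq = [22, 15, 6, 21, 13, 73]
seq.pop(0)  # -> seq = [15, 6, 21, 13, 73]
seq[1] = seq[0] + seq[-1]  # -> seq = [15, 88, 21, 13, 73]
result = seq  # -> result = [15, 88, 21, 13, 73]

Answer: [15, 88, 21, 13, 73]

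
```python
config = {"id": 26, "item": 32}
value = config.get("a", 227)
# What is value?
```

Answer: 227

Derivation:
Trace (tracking value):
config = {'id': 26, 'item': 32}  # -> config = {'id': 26, 'item': 32}
value = config.get('a', 227)  # -> value = 227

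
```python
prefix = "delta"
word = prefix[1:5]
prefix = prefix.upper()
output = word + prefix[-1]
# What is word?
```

Answer: 'elta'

Derivation:
Trace (tracking word):
prefix = 'delta'  # -> prefix = 'delta'
word = prefix[1:5]  # -> word = 'elta'
prefix = prefix.upper()  # -> prefix = 'DELTA'
output = word + prefix[-1]  # -> output = 'eltaA'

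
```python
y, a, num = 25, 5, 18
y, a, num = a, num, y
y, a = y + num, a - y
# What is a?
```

Trace (tracking a):
y, a, num = (25, 5, 18)  # -> y = 25, a = 5, num = 18
y, a, num = (a, num, y)  # -> y = 5, a = 18, num = 25
y, a = (y + num, a - y)  # -> y = 30, a = 13

Answer: 13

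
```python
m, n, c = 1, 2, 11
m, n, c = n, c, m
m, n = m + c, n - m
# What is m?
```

Trace (tracking m):
m, n, c = (1, 2, 11)  # -> m = 1, n = 2, c = 11
m, n, c = (n, c, m)  # -> m = 2, n = 11, c = 1
m, n = (m + c, n - m)  # -> m = 3, n = 9

Answer: 3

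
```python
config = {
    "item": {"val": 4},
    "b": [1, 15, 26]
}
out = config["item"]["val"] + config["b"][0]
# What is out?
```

Answer: 5

Derivation:
Trace (tracking out):
config = {'item': {'val': 4}, 'b': [1, 15, 26]}  # -> config = {'item': {'val': 4}, 'b': [1, 15, 26]}
out = config['item']['val'] + config['b'][0]  # -> out = 5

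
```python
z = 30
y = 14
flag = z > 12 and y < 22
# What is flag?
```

Trace (tracking flag):
z = 30  # -> z = 30
y = 14  # -> y = 14
flag = z > 12 and y < 22  # -> flag = True

Answer: True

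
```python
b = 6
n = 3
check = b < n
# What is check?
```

Trace (tracking check):
b = 6  # -> b = 6
n = 3  # -> n = 3
check = b < n  # -> check = False

Answer: False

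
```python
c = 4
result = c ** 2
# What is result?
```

Answer: 16

Derivation:
Trace (tracking result):
c = 4  # -> c = 4
result = c ** 2  # -> result = 16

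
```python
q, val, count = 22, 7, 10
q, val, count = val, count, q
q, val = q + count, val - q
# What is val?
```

Trace (tracking val):
q, val, count = (22, 7, 10)  # -> q = 22, val = 7, count = 10
q, val, count = (val, count, q)  # -> q = 7, val = 10, count = 22
q, val = (q + count, val - q)  # -> q = 29, val = 3

Answer: 3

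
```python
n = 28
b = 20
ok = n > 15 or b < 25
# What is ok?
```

Trace (tracking ok):
n = 28  # -> n = 28
b = 20  # -> b = 20
ok = n > 15 or b < 25  # -> ok = True

Answer: True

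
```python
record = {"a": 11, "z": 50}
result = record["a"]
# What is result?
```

Trace (tracking result):
record = {'a': 11, 'z': 50}  # -> record = {'a': 11, 'z': 50}
result = record['a']  # -> result = 11

Answer: 11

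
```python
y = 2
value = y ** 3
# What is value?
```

Answer: 8

Derivation:
Trace (tracking value):
y = 2  # -> y = 2
value = y ** 3  # -> value = 8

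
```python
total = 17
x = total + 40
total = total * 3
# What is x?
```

Trace (tracking x):
total = 17  # -> total = 17
x = total + 40  # -> x = 57
total = total * 3  # -> total = 51

Answer: 57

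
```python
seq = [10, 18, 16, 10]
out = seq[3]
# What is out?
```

Answer: 10

Derivation:
Trace (tracking out):
seq = [10, 18, 16, 10]  # -> seq = [10, 18, 16, 10]
out = seq[3]  # -> out = 10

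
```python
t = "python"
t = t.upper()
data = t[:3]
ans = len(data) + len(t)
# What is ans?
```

Trace (tracking ans):
t = 'python'  # -> t = 'python'
t = t.upper()  # -> t = 'PYTHON'
data = t[:3]  # -> data = 'PYT'
ans = len(data) + len(t)  # -> ans = 9

Answer: 9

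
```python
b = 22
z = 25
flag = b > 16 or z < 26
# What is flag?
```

Answer: True

Derivation:
Trace (tracking flag):
b = 22  # -> b = 22
z = 25  # -> z = 25
flag = b > 16 or z < 26  # -> flag = True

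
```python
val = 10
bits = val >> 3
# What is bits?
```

Trace (tracking bits):
val = 10  # -> val = 10
bits = val >> 3  # -> bits = 1

Answer: 1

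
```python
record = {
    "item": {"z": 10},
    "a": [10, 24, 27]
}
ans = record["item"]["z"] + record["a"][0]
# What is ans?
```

Trace (tracking ans):
record = {'item': {'z': 10}, 'a': [10, 24, 27]}  # -> record = {'item': {'z': 10}, 'a': [10, 24, 27]}
ans = record['item']['z'] + record['a'][0]  # -> ans = 20

Answer: 20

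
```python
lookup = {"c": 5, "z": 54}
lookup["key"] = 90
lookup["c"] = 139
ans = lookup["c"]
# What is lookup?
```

Trace (tracking lookup):
lookup = {'c': 5, 'z': 54}  # -> lookup = {'c': 5, 'z': 54}
lookup['key'] = 90  # -> lookup = {'c': 5, 'z': 54, 'key': 90}
lookup['c'] = 139  # -> lookup = {'c': 139, 'z': 54, 'key': 90}
ans = lookup['c']  # -> ans = 139

Answer: {'c': 139, 'z': 54, 'key': 90}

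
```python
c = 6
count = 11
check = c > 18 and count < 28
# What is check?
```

Answer: False

Derivation:
Trace (tracking check):
c = 6  # -> c = 6
count = 11  # -> count = 11
check = c > 18 and count < 28  # -> check = False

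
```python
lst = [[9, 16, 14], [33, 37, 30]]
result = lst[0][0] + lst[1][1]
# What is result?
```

Answer: 46

Derivation:
Trace (tracking result):
lst = [[9, 16, 14], [33, 37, 30]]  # -> lst = [[9, 16, 14], [33, 37, 30]]
result = lst[0][0] + lst[1][1]  # -> result = 46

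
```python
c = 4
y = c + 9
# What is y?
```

Trace (tracking y):
c = 4  # -> c = 4
y = c + 9  # -> y = 13

Answer: 13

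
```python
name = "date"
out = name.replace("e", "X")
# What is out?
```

Trace (tracking out):
name = 'date'  # -> name = 'date'
out = name.replace('e', 'X')  # -> out = 'datX'

Answer: 'datX'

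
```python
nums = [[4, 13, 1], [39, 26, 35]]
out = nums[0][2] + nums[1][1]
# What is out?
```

Answer: 27

Derivation:
Trace (tracking out):
nums = [[4, 13, 1], [39, 26, 35]]  # -> nums = [[4, 13, 1], [39, 26, 35]]
out = nums[0][2] + nums[1][1]  # -> out = 27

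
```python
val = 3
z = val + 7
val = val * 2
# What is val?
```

Answer: 6

Derivation:
Trace (tracking val):
val = 3  # -> val = 3
z = val + 7  # -> z = 10
val = val * 2  # -> val = 6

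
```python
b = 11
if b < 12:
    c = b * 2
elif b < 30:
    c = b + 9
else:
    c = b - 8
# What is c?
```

Trace (tracking c):
b = 11  # -> b = 11
if b < 12:  # condition is True
    c = b * 2  # -> c = 22

Answer: 22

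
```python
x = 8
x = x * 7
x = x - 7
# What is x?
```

Answer: 49

Derivation:
Trace (tracking x):
x = 8  # -> x = 8
x = x * 7  # -> x = 56
x = x - 7  # -> x = 49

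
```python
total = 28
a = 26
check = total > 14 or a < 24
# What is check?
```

Answer: True

Derivation:
Trace (tracking check):
total = 28  # -> total = 28
a = 26  # -> a = 26
check = total > 14 or a < 24  # -> check = True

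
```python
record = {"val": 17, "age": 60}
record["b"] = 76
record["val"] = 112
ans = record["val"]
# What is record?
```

Answer: {'val': 112, 'age': 60, 'b': 76}

Derivation:
Trace (tracking record):
record = {'val': 17, 'age': 60}  # -> record = {'val': 17, 'age': 60}
record['b'] = 76  # -> record = {'val': 17, 'age': 60, 'b': 76}
record['val'] = 112  # -> record = {'val': 112, 'age': 60, 'b': 76}
ans = record['val']  # -> ans = 112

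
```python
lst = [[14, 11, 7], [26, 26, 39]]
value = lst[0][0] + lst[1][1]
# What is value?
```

Trace (tracking value):
lst = [[14, 11, 7], [26, 26, 39]]  # -> lst = [[14, 11, 7], [26, 26, 39]]
value = lst[0][0] + lst[1][1]  # -> value = 40

Answer: 40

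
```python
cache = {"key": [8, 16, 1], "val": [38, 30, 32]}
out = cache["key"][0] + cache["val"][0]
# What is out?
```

Trace (tracking out):
cache = {'key': [8, 16, 1], 'val': [38, 30, 32]}  # -> cache = {'key': [8, 16, 1], 'val': [38, 30, 32]}
out = cache['key'][0] + cache['val'][0]  # -> out = 46

Answer: 46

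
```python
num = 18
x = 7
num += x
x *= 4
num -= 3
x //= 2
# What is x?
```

Trace (tracking x):
num = 18  # -> num = 18
x = 7  # -> x = 7
num += x  # -> num = 25
x *= 4  # -> x = 28
num -= 3  # -> num = 22
x //= 2  # -> x = 14

Answer: 14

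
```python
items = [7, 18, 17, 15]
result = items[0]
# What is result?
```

Answer: 7

Derivation:
Trace (tracking result):
items = [7, 18, 17, 15]  # -> items = [7, 18, 17, 15]
result = items[0]  # -> result = 7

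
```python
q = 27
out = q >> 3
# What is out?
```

Answer: 3

Derivation:
Trace (tracking out):
q = 27  # -> q = 27
out = q >> 3  # -> out = 3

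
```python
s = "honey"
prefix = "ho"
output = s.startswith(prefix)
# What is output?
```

Answer: True

Derivation:
Trace (tracking output):
s = 'honey'  # -> s = 'honey'
prefix = 'ho'  # -> prefix = 'ho'
output = s.startswith(prefix)  # -> output = True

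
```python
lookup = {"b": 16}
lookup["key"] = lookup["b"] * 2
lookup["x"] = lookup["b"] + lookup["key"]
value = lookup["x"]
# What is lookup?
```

Answer: {'b': 16, 'key': 32, 'x': 48}

Derivation:
Trace (tracking lookup):
lookup = {'b': 16}  # -> lookup = {'b': 16}
lookup['key'] = lookup['b'] * 2  # -> lookup = {'b': 16, 'key': 32}
lookup['x'] = lookup['b'] + lookup['key']  # -> lookup = {'b': 16, 'key': 32, 'x': 48}
value = lookup['x']  # -> value = 48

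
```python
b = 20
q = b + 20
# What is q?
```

Answer: 40

Derivation:
Trace (tracking q):
b = 20  # -> b = 20
q = b + 20  # -> q = 40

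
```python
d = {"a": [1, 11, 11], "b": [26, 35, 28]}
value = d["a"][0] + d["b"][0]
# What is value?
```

Answer: 27

Derivation:
Trace (tracking value):
d = {'a': [1, 11, 11], 'b': [26, 35, 28]}  # -> d = {'a': [1, 11, 11], 'b': [26, 35, 28]}
value = d['a'][0] + d['b'][0]  # -> value = 27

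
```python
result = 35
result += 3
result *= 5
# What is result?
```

Answer: 190

Derivation:
Trace (tracking result):
result = 35  # -> result = 35
result += 3  # -> result = 38
result *= 5  # -> result = 190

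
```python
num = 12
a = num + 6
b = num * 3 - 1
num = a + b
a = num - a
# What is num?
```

Trace (tracking num):
num = 12  # -> num = 12
a = num + 6  # -> a = 18
b = num * 3 - 1  # -> b = 35
num = a + b  # -> num = 53
a = num - a  # -> a = 35

Answer: 53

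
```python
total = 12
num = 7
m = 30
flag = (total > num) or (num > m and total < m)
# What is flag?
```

Answer: True

Derivation:
Trace (tracking flag):
total = 12  # -> total = 12
num = 7  # -> num = 7
m = 30  # -> m = 30
flag = total > num or (num > m and total < m)  # -> flag = True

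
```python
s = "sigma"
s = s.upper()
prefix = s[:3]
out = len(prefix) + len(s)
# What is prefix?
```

Answer: 'SIG'

Derivation:
Trace (tracking prefix):
s = 'sigma'  # -> s = 'sigma'
s = s.upper()  # -> s = 'SIGMA'
prefix = s[:3]  # -> prefix = 'SIG'
out = len(prefix) + len(s)  # -> out = 8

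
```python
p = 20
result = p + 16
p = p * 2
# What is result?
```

Answer: 36

Derivation:
Trace (tracking result):
p = 20  # -> p = 20
result = p + 16  # -> result = 36
p = p * 2  # -> p = 40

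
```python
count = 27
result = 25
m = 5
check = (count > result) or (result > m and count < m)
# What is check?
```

Trace (tracking check):
count = 27  # -> count = 27
result = 25  # -> result = 25
m = 5  # -> m = 5
check = count > result or (result > m and count < m)  # -> check = True

Answer: True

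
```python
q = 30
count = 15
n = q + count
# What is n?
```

Answer: 45

Derivation:
Trace (tracking n):
q = 30  # -> q = 30
count = 15  # -> count = 15
n = q + count  # -> n = 45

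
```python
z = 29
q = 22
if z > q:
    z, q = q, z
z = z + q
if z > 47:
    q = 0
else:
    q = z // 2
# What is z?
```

Trace (tracking z):
z = 29  # -> z = 29
q = 22  # -> q = 22
if z > q:  # condition is True
    z, q = (q, z)  # -> z = 22, q = 29
z = z + q  # -> z = 51
if z > 47:  # condition is True
    q = 0  # -> q = 0

Answer: 51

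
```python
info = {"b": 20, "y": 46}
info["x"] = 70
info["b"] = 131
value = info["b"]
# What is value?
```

Answer: 131

Derivation:
Trace (tracking value):
info = {'b': 20, 'y': 46}  # -> info = {'b': 20, 'y': 46}
info['x'] = 70  # -> info = {'b': 20, 'y': 46, 'x': 70}
info['b'] = 131  # -> info = {'b': 131, 'y': 46, 'x': 70}
value = info['b']  # -> value = 131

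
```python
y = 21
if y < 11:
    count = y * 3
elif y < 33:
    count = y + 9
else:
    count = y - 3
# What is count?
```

Trace (tracking count):
y = 21  # -> y = 21
if y < 11:  # condition is False
elif y < 33:  # condition is True
    count = y + 9  # -> count = 30

Answer: 30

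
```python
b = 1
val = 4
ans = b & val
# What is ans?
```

Answer: 0

Derivation:
Trace (tracking ans):
b = 1  # -> b = 1
val = 4  # -> val = 4
ans = b & val  # -> ans = 0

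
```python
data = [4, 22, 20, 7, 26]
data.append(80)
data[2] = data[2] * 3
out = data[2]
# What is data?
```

Trace (tracking data):
data = [4, 22, 20, 7, 26]  # -> data = [4, 22, 20, 7, 26]
data.append(80)  # -> data = [4, 22, 20, 7, 26, 80]
data[2] = data[2] * 3  # -> data = [4, 22, 60, 7, 26, 80]
out = data[2]  # -> out = 60

Answer: [4, 22, 60, 7, 26, 80]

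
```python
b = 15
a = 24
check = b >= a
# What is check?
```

Answer: False

Derivation:
Trace (tracking check):
b = 15  # -> b = 15
a = 24  # -> a = 24
check = b >= a  # -> check = False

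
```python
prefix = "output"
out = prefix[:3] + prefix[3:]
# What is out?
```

Trace (tracking out):
prefix = 'output'  # -> prefix = 'output'
out = prefix[:3] + prefix[3:]  # -> out = 'output'

Answer: 'output'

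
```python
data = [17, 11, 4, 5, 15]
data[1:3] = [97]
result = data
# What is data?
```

Trace (tracking data):
data = [17, 11, 4, 5, 15]  # -> data = [17, 11, 4, 5, 15]
data[1:3] = [97]  # -> data = [17, 97, 5, 15]
result = data  # -> result = [17, 97, 5, 15]

Answer: [17, 97, 5, 15]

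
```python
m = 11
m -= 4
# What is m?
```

Trace (tracking m):
m = 11  # -> m = 11
m -= 4  # -> m = 7

Answer: 7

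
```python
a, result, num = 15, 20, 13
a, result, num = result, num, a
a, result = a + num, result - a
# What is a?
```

Trace (tracking a):
a, result, num = (15, 20, 13)  # -> a = 15, result = 20, num = 13
a, result, num = (result, num, a)  # -> a = 20, result = 13, num = 15
a, result = (a + num, result - a)  # -> a = 35, result = -7

Answer: 35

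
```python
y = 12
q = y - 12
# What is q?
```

Trace (tracking q):
y = 12  # -> y = 12
q = y - 12  # -> q = 0

Answer: 0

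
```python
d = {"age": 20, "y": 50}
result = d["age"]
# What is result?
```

Trace (tracking result):
d = {'age': 20, 'y': 50}  # -> d = {'age': 20, 'y': 50}
result = d['age']  # -> result = 20

Answer: 20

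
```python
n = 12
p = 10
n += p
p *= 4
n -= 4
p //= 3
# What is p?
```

Answer: 13

Derivation:
Trace (tracking p):
n = 12  # -> n = 12
p = 10  # -> p = 10
n += p  # -> n = 22
p *= 4  # -> p = 40
n -= 4  # -> n = 18
p //= 3  # -> p = 13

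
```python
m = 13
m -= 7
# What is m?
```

Answer: 6

Derivation:
Trace (tracking m):
m = 13  # -> m = 13
m -= 7  # -> m = 6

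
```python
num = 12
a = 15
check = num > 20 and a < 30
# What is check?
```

Answer: False

Derivation:
Trace (tracking check):
num = 12  # -> num = 12
a = 15  # -> a = 15
check = num > 20 and a < 30  # -> check = False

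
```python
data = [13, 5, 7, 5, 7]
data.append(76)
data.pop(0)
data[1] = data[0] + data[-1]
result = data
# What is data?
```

Answer: [5, 81, 5, 7, 76]

Derivation:
Trace (tracking data):
data = [13, 5, 7, 5, 7]  # -> data = [13, 5, 7, 5, 7]
data.append(76)  # -> data = [13, 5, 7, 5, 7, 76]
data.pop(0)  # -> data = [5, 7, 5, 7, 76]
data[1] = data[0] + data[-1]  # -> data = [5, 81, 5, 7, 76]
result = data  # -> result = [5, 81, 5, 7, 76]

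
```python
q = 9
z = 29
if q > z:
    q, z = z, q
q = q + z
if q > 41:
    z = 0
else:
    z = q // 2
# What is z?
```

Trace (tracking z):
q = 9  # -> q = 9
z = 29  # -> z = 29
if q > z:  # condition is False
q = q + z  # -> q = 38
if q > 41:  # condition is False
else:
    z = q // 2  # -> z = 19

Answer: 19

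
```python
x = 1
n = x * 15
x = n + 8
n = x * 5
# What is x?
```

Trace (tracking x):
x = 1  # -> x = 1
n = x * 15  # -> n = 15
x = n + 8  # -> x = 23
n = x * 5  # -> n = 115

Answer: 23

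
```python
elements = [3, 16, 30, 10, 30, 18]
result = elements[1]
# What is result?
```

Trace (tracking result):
elements = [3, 16, 30, 10, 30, 18]  # -> elements = [3, 16, 30, 10, 30, 18]
result = elements[1]  # -> result = 16

Answer: 16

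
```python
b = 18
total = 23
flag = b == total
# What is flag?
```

Answer: False

Derivation:
Trace (tracking flag):
b = 18  # -> b = 18
total = 23  # -> total = 23
flag = b == total  # -> flag = False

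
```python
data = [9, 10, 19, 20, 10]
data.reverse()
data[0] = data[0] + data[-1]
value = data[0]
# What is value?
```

Trace (tracking value):
data = [9, 10, 19, 20, 10]  # -> data = [9, 10, 19, 20, 10]
data.reverse()  # -> data = [10, 20, 19, 10, 9]
data[0] = data[0] + data[-1]  # -> data = [19, 20, 19, 10, 9]
value = data[0]  # -> value = 19

Answer: 19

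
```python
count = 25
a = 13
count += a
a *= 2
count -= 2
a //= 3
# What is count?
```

Answer: 36

Derivation:
Trace (tracking count):
count = 25  # -> count = 25
a = 13  # -> a = 13
count += a  # -> count = 38
a *= 2  # -> a = 26
count -= 2  # -> count = 36
a //= 3  # -> a = 8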